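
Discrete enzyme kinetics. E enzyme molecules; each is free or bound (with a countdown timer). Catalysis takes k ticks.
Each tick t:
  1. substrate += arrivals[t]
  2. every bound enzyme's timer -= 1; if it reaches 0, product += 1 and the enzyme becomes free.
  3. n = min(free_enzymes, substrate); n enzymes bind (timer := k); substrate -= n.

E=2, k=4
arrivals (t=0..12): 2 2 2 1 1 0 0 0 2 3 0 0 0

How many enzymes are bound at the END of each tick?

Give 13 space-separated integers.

Answer: 2 2 2 2 2 2 2 2 2 2 2 2 2

Derivation:
t=0: arr=2 -> substrate=0 bound=2 product=0
t=1: arr=2 -> substrate=2 bound=2 product=0
t=2: arr=2 -> substrate=4 bound=2 product=0
t=3: arr=1 -> substrate=5 bound=2 product=0
t=4: arr=1 -> substrate=4 bound=2 product=2
t=5: arr=0 -> substrate=4 bound=2 product=2
t=6: arr=0 -> substrate=4 bound=2 product=2
t=7: arr=0 -> substrate=4 bound=2 product=2
t=8: arr=2 -> substrate=4 bound=2 product=4
t=9: arr=3 -> substrate=7 bound=2 product=4
t=10: arr=0 -> substrate=7 bound=2 product=4
t=11: arr=0 -> substrate=7 bound=2 product=4
t=12: arr=0 -> substrate=5 bound=2 product=6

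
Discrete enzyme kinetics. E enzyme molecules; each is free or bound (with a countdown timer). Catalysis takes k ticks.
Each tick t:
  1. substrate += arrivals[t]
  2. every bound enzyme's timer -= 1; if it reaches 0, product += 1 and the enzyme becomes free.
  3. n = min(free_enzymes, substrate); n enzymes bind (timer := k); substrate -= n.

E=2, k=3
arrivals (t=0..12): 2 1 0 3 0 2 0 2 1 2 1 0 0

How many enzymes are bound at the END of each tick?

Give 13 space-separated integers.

t=0: arr=2 -> substrate=0 bound=2 product=0
t=1: arr=1 -> substrate=1 bound=2 product=0
t=2: arr=0 -> substrate=1 bound=2 product=0
t=3: arr=3 -> substrate=2 bound=2 product=2
t=4: arr=0 -> substrate=2 bound=2 product=2
t=5: arr=2 -> substrate=4 bound=2 product=2
t=6: arr=0 -> substrate=2 bound=2 product=4
t=7: arr=2 -> substrate=4 bound=2 product=4
t=8: arr=1 -> substrate=5 bound=2 product=4
t=9: arr=2 -> substrate=5 bound=2 product=6
t=10: arr=1 -> substrate=6 bound=2 product=6
t=11: arr=0 -> substrate=6 bound=2 product=6
t=12: arr=0 -> substrate=4 bound=2 product=8

Answer: 2 2 2 2 2 2 2 2 2 2 2 2 2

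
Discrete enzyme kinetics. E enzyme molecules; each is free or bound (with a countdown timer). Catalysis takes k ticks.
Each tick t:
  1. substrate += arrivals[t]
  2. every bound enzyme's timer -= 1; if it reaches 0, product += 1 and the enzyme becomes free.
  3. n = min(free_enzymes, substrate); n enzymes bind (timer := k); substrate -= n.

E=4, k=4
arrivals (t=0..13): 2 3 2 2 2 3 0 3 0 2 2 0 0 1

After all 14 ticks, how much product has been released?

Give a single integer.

Answer: 12

Derivation:
t=0: arr=2 -> substrate=0 bound=2 product=0
t=1: arr=3 -> substrate=1 bound=4 product=0
t=2: arr=2 -> substrate=3 bound=4 product=0
t=3: arr=2 -> substrate=5 bound=4 product=0
t=4: arr=2 -> substrate=5 bound=4 product=2
t=5: arr=3 -> substrate=6 bound=4 product=4
t=6: arr=0 -> substrate=6 bound=4 product=4
t=7: arr=3 -> substrate=9 bound=4 product=4
t=8: arr=0 -> substrate=7 bound=4 product=6
t=9: arr=2 -> substrate=7 bound=4 product=8
t=10: arr=2 -> substrate=9 bound=4 product=8
t=11: arr=0 -> substrate=9 bound=4 product=8
t=12: arr=0 -> substrate=7 bound=4 product=10
t=13: arr=1 -> substrate=6 bound=4 product=12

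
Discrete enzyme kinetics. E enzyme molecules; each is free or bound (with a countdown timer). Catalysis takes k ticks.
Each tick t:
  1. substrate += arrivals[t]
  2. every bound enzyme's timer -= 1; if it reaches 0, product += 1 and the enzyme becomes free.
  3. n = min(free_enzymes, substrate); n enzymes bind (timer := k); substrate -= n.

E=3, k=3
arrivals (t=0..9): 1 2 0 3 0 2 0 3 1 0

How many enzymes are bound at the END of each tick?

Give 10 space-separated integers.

t=0: arr=1 -> substrate=0 bound=1 product=0
t=1: arr=2 -> substrate=0 bound=3 product=0
t=2: arr=0 -> substrate=0 bound=3 product=0
t=3: arr=3 -> substrate=2 bound=3 product=1
t=4: arr=0 -> substrate=0 bound=3 product=3
t=5: arr=2 -> substrate=2 bound=3 product=3
t=6: arr=0 -> substrate=1 bound=3 product=4
t=7: arr=3 -> substrate=2 bound=3 product=6
t=8: arr=1 -> substrate=3 bound=3 product=6
t=9: arr=0 -> substrate=2 bound=3 product=7

Answer: 1 3 3 3 3 3 3 3 3 3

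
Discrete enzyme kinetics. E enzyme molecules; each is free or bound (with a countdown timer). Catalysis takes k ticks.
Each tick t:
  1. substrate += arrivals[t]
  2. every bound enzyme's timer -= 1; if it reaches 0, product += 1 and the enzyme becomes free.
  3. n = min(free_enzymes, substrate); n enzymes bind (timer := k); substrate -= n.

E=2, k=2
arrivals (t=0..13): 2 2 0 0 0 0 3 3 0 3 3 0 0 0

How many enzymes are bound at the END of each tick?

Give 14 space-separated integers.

t=0: arr=2 -> substrate=0 bound=2 product=0
t=1: arr=2 -> substrate=2 bound=2 product=0
t=2: arr=0 -> substrate=0 bound=2 product=2
t=3: arr=0 -> substrate=0 bound=2 product=2
t=4: arr=0 -> substrate=0 bound=0 product=4
t=5: arr=0 -> substrate=0 bound=0 product=4
t=6: arr=3 -> substrate=1 bound=2 product=4
t=7: arr=3 -> substrate=4 bound=2 product=4
t=8: arr=0 -> substrate=2 bound=2 product=6
t=9: arr=3 -> substrate=5 bound=2 product=6
t=10: arr=3 -> substrate=6 bound=2 product=8
t=11: arr=0 -> substrate=6 bound=2 product=8
t=12: arr=0 -> substrate=4 bound=2 product=10
t=13: arr=0 -> substrate=4 bound=2 product=10

Answer: 2 2 2 2 0 0 2 2 2 2 2 2 2 2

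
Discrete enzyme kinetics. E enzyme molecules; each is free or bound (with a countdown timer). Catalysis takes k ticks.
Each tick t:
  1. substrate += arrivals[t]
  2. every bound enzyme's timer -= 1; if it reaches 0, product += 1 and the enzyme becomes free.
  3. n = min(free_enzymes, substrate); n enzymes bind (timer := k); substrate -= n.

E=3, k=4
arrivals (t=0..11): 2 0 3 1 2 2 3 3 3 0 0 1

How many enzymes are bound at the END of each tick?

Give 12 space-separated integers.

t=0: arr=2 -> substrate=0 bound=2 product=0
t=1: arr=0 -> substrate=0 bound=2 product=0
t=2: arr=3 -> substrate=2 bound=3 product=0
t=3: arr=1 -> substrate=3 bound=3 product=0
t=4: arr=2 -> substrate=3 bound=3 product=2
t=5: arr=2 -> substrate=5 bound=3 product=2
t=6: arr=3 -> substrate=7 bound=3 product=3
t=7: arr=3 -> substrate=10 bound=3 product=3
t=8: arr=3 -> substrate=11 bound=3 product=5
t=9: arr=0 -> substrate=11 bound=3 product=5
t=10: arr=0 -> substrate=10 bound=3 product=6
t=11: arr=1 -> substrate=11 bound=3 product=6

Answer: 2 2 3 3 3 3 3 3 3 3 3 3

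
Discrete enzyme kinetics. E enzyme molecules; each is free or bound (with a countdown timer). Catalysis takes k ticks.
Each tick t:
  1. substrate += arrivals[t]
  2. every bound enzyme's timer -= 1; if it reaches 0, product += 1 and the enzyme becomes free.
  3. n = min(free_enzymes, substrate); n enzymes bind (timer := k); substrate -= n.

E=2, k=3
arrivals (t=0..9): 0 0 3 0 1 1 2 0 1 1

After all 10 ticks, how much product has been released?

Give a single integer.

t=0: arr=0 -> substrate=0 bound=0 product=0
t=1: arr=0 -> substrate=0 bound=0 product=0
t=2: arr=3 -> substrate=1 bound=2 product=0
t=3: arr=0 -> substrate=1 bound=2 product=0
t=4: arr=1 -> substrate=2 bound=2 product=0
t=5: arr=1 -> substrate=1 bound=2 product=2
t=6: arr=2 -> substrate=3 bound=2 product=2
t=7: arr=0 -> substrate=3 bound=2 product=2
t=8: arr=1 -> substrate=2 bound=2 product=4
t=9: arr=1 -> substrate=3 bound=2 product=4

Answer: 4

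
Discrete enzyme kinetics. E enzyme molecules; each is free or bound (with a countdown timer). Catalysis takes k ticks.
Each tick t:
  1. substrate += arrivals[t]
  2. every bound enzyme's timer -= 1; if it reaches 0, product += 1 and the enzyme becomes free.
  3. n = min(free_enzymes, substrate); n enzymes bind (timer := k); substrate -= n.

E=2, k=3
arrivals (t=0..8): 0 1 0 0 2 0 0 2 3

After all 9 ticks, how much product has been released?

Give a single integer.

t=0: arr=0 -> substrate=0 bound=0 product=0
t=1: arr=1 -> substrate=0 bound=1 product=0
t=2: arr=0 -> substrate=0 bound=1 product=0
t=3: arr=0 -> substrate=0 bound=1 product=0
t=4: arr=2 -> substrate=0 bound=2 product=1
t=5: arr=0 -> substrate=0 bound=2 product=1
t=6: arr=0 -> substrate=0 bound=2 product=1
t=7: arr=2 -> substrate=0 bound=2 product=3
t=8: arr=3 -> substrate=3 bound=2 product=3

Answer: 3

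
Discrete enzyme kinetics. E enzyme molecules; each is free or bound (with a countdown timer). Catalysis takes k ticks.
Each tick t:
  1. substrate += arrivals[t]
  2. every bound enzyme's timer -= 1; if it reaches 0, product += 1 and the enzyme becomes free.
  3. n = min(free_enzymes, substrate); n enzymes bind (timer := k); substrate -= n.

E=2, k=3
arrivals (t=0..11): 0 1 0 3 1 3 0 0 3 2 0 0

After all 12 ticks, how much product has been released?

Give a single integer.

Answer: 5

Derivation:
t=0: arr=0 -> substrate=0 bound=0 product=0
t=1: arr=1 -> substrate=0 bound=1 product=0
t=2: arr=0 -> substrate=0 bound=1 product=0
t=3: arr=3 -> substrate=2 bound=2 product=0
t=4: arr=1 -> substrate=2 bound=2 product=1
t=5: arr=3 -> substrate=5 bound=2 product=1
t=6: arr=0 -> substrate=4 bound=2 product=2
t=7: arr=0 -> substrate=3 bound=2 product=3
t=8: arr=3 -> substrate=6 bound=2 product=3
t=9: arr=2 -> substrate=7 bound=2 product=4
t=10: arr=0 -> substrate=6 bound=2 product=5
t=11: arr=0 -> substrate=6 bound=2 product=5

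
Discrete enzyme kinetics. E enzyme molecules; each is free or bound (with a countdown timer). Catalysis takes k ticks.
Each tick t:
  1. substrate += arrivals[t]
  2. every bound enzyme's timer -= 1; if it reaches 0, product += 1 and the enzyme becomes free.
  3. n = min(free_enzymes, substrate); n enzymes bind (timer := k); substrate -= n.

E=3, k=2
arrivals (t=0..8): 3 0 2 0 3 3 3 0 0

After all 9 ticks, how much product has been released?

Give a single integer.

Answer: 11

Derivation:
t=0: arr=3 -> substrate=0 bound=3 product=0
t=1: arr=0 -> substrate=0 bound=3 product=0
t=2: arr=2 -> substrate=0 bound=2 product=3
t=3: arr=0 -> substrate=0 bound=2 product=3
t=4: arr=3 -> substrate=0 bound=3 product=5
t=5: arr=3 -> substrate=3 bound=3 product=5
t=6: arr=3 -> substrate=3 bound=3 product=8
t=7: arr=0 -> substrate=3 bound=3 product=8
t=8: arr=0 -> substrate=0 bound=3 product=11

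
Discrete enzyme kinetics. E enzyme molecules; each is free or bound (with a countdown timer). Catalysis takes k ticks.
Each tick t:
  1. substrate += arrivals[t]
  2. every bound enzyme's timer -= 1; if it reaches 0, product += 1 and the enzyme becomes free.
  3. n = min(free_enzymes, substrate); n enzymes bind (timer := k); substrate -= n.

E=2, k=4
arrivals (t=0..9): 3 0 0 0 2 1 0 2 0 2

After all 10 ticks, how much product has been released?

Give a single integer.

Answer: 4

Derivation:
t=0: arr=3 -> substrate=1 bound=2 product=0
t=1: arr=0 -> substrate=1 bound=2 product=0
t=2: arr=0 -> substrate=1 bound=2 product=0
t=3: arr=0 -> substrate=1 bound=2 product=0
t=4: arr=2 -> substrate=1 bound=2 product=2
t=5: arr=1 -> substrate=2 bound=2 product=2
t=6: arr=0 -> substrate=2 bound=2 product=2
t=7: arr=2 -> substrate=4 bound=2 product=2
t=8: arr=0 -> substrate=2 bound=2 product=4
t=9: arr=2 -> substrate=4 bound=2 product=4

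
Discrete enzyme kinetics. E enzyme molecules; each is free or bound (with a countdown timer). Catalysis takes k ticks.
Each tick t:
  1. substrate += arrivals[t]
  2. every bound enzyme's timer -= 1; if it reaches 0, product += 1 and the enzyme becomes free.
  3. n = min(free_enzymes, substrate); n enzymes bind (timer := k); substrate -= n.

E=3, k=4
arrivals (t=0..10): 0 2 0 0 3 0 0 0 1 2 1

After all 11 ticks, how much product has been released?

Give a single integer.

Answer: 5

Derivation:
t=0: arr=0 -> substrate=0 bound=0 product=0
t=1: arr=2 -> substrate=0 bound=2 product=0
t=2: arr=0 -> substrate=0 bound=2 product=0
t=3: arr=0 -> substrate=0 bound=2 product=0
t=4: arr=3 -> substrate=2 bound=3 product=0
t=5: arr=0 -> substrate=0 bound=3 product=2
t=6: arr=0 -> substrate=0 bound=3 product=2
t=7: arr=0 -> substrate=0 bound=3 product=2
t=8: arr=1 -> substrate=0 bound=3 product=3
t=9: arr=2 -> substrate=0 bound=3 product=5
t=10: arr=1 -> substrate=1 bound=3 product=5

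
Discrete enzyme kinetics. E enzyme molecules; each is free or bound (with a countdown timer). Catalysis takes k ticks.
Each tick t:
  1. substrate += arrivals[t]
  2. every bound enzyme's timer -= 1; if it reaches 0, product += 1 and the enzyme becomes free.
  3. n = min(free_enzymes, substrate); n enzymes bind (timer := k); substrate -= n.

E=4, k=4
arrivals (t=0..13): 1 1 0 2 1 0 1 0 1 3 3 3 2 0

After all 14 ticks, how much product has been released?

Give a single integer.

Answer: 9

Derivation:
t=0: arr=1 -> substrate=0 bound=1 product=0
t=1: arr=1 -> substrate=0 bound=2 product=0
t=2: arr=0 -> substrate=0 bound=2 product=0
t=3: arr=2 -> substrate=0 bound=4 product=0
t=4: arr=1 -> substrate=0 bound=4 product=1
t=5: arr=0 -> substrate=0 bound=3 product=2
t=6: arr=1 -> substrate=0 bound=4 product=2
t=7: arr=0 -> substrate=0 bound=2 product=4
t=8: arr=1 -> substrate=0 bound=2 product=5
t=9: arr=3 -> substrate=1 bound=4 product=5
t=10: arr=3 -> substrate=3 bound=4 product=6
t=11: arr=3 -> substrate=6 bound=4 product=6
t=12: arr=2 -> substrate=7 bound=4 product=7
t=13: arr=0 -> substrate=5 bound=4 product=9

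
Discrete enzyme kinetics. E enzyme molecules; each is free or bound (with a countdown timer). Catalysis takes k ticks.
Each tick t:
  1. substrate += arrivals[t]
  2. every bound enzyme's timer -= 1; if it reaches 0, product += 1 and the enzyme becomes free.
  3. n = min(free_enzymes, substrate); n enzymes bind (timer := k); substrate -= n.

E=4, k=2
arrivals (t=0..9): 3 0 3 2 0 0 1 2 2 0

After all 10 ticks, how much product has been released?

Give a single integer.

Answer: 11

Derivation:
t=0: arr=3 -> substrate=0 bound=3 product=0
t=1: arr=0 -> substrate=0 bound=3 product=0
t=2: arr=3 -> substrate=0 bound=3 product=3
t=3: arr=2 -> substrate=1 bound=4 product=3
t=4: arr=0 -> substrate=0 bound=2 product=6
t=5: arr=0 -> substrate=0 bound=1 product=7
t=6: arr=1 -> substrate=0 bound=1 product=8
t=7: arr=2 -> substrate=0 bound=3 product=8
t=8: arr=2 -> substrate=0 bound=4 product=9
t=9: arr=0 -> substrate=0 bound=2 product=11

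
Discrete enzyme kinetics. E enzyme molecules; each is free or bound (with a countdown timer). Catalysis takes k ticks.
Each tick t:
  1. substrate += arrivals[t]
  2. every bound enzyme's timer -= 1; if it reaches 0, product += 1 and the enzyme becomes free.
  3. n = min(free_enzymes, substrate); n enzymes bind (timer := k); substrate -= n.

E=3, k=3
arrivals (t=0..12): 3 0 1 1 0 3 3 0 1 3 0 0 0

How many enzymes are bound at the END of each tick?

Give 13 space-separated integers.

t=0: arr=3 -> substrate=0 bound=3 product=0
t=1: arr=0 -> substrate=0 bound=3 product=0
t=2: arr=1 -> substrate=1 bound=3 product=0
t=3: arr=1 -> substrate=0 bound=2 product=3
t=4: arr=0 -> substrate=0 bound=2 product=3
t=5: arr=3 -> substrate=2 bound=3 product=3
t=6: arr=3 -> substrate=3 bound=3 product=5
t=7: arr=0 -> substrate=3 bound=3 product=5
t=8: arr=1 -> substrate=3 bound=3 product=6
t=9: arr=3 -> substrate=4 bound=3 product=8
t=10: arr=0 -> substrate=4 bound=3 product=8
t=11: arr=0 -> substrate=3 bound=3 product=9
t=12: arr=0 -> substrate=1 bound=3 product=11

Answer: 3 3 3 2 2 3 3 3 3 3 3 3 3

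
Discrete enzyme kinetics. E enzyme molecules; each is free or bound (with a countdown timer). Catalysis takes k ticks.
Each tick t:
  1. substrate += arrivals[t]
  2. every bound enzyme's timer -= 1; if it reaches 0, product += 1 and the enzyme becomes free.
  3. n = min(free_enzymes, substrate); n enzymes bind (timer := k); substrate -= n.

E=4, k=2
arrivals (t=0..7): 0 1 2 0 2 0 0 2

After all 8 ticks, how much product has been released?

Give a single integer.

Answer: 5

Derivation:
t=0: arr=0 -> substrate=0 bound=0 product=0
t=1: arr=1 -> substrate=0 bound=1 product=0
t=2: arr=2 -> substrate=0 bound=3 product=0
t=3: arr=0 -> substrate=0 bound=2 product=1
t=4: arr=2 -> substrate=0 bound=2 product=3
t=5: arr=0 -> substrate=0 bound=2 product=3
t=6: arr=0 -> substrate=0 bound=0 product=5
t=7: arr=2 -> substrate=0 bound=2 product=5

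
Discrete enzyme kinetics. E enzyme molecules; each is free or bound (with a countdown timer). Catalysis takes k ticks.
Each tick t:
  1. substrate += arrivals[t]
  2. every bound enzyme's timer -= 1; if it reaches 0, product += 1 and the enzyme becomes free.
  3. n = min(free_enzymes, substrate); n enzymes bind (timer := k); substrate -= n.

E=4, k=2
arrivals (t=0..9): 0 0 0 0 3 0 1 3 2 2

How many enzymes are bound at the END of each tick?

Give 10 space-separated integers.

Answer: 0 0 0 0 3 3 1 4 4 4

Derivation:
t=0: arr=0 -> substrate=0 bound=0 product=0
t=1: arr=0 -> substrate=0 bound=0 product=0
t=2: arr=0 -> substrate=0 bound=0 product=0
t=3: arr=0 -> substrate=0 bound=0 product=0
t=4: arr=3 -> substrate=0 bound=3 product=0
t=5: arr=0 -> substrate=0 bound=3 product=0
t=6: arr=1 -> substrate=0 bound=1 product=3
t=7: arr=3 -> substrate=0 bound=4 product=3
t=8: arr=2 -> substrate=1 bound=4 product=4
t=9: arr=2 -> substrate=0 bound=4 product=7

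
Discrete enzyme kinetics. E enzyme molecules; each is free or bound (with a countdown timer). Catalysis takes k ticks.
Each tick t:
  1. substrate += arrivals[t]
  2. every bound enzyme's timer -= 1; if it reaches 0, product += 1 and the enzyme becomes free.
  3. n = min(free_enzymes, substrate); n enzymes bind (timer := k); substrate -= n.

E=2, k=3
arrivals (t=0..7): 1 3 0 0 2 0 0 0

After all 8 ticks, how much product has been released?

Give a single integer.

Answer: 4

Derivation:
t=0: arr=1 -> substrate=0 bound=1 product=0
t=1: arr=3 -> substrate=2 bound=2 product=0
t=2: arr=0 -> substrate=2 bound=2 product=0
t=3: arr=0 -> substrate=1 bound=2 product=1
t=4: arr=2 -> substrate=2 bound=2 product=2
t=5: arr=0 -> substrate=2 bound=2 product=2
t=6: arr=0 -> substrate=1 bound=2 product=3
t=7: arr=0 -> substrate=0 bound=2 product=4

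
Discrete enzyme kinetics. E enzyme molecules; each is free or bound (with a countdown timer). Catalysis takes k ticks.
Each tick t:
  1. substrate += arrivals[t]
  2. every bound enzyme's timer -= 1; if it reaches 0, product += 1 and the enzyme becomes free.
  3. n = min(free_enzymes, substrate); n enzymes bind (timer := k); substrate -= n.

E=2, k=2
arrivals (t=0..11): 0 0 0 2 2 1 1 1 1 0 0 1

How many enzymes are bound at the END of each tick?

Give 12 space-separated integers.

Answer: 0 0 0 2 2 2 2 2 2 2 2 1

Derivation:
t=0: arr=0 -> substrate=0 bound=0 product=0
t=1: arr=0 -> substrate=0 bound=0 product=0
t=2: arr=0 -> substrate=0 bound=0 product=0
t=3: arr=2 -> substrate=0 bound=2 product=0
t=4: arr=2 -> substrate=2 bound=2 product=0
t=5: arr=1 -> substrate=1 bound=2 product=2
t=6: arr=1 -> substrate=2 bound=2 product=2
t=7: arr=1 -> substrate=1 bound=2 product=4
t=8: arr=1 -> substrate=2 bound=2 product=4
t=9: arr=0 -> substrate=0 bound=2 product=6
t=10: arr=0 -> substrate=0 bound=2 product=6
t=11: arr=1 -> substrate=0 bound=1 product=8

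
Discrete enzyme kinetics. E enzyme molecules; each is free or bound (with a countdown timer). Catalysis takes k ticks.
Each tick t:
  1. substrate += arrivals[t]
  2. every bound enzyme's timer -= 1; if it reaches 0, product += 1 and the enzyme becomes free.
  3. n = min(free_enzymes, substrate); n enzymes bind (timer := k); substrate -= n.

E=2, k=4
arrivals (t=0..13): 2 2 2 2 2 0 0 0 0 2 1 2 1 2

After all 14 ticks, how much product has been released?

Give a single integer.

t=0: arr=2 -> substrate=0 bound=2 product=0
t=1: arr=2 -> substrate=2 bound=2 product=0
t=2: arr=2 -> substrate=4 bound=2 product=0
t=3: arr=2 -> substrate=6 bound=2 product=0
t=4: arr=2 -> substrate=6 bound=2 product=2
t=5: arr=0 -> substrate=6 bound=2 product=2
t=6: arr=0 -> substrate=6 bound=2 product=2
t=7: arr=0 -> substrate=6 bound=2 product=2
t=8: arr=0 -> substrate=4 bound=2 product=4
t=9: arr=2 -> substrate=6 bound=2 product=4
t=10: arr=1 -> substrate=7 bound=2 product=4
t=11: arr=2 -> substrate=9 bound=2 product=4
t=12: arr=1 -> substrate=8 bound=2 product=6
t=13: arr=2 -> substrate=10 bound=2 product=6

Answer: 6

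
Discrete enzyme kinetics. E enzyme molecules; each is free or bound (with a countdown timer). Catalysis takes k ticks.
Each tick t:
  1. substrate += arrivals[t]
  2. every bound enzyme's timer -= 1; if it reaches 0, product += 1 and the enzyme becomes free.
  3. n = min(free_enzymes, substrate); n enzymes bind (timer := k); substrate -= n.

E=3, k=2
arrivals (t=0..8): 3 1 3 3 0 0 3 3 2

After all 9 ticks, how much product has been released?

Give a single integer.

t=0: arr=3 -> substrate=0 bound=3 product=0
t=1: arr=1 -> substrate=1 bound=3 product=0
t=2: arr=3 -> substrate=1 bound=3 product=3
t=3: arr=3 -> substrate=4 bound=3 product=3
t=4: arr=0 -> substrate=1 bound=3 product=6
t=5: arr=0 -> substrate=1 bound=3 product=6
t=6: arr=3 -> substrate=1 bound=3 product=9
t=7: arr=3 -> substrate=4 bound=3 product=9
t=8: arr=2 -> substrate=3 bound=3 product=12

Answer: 12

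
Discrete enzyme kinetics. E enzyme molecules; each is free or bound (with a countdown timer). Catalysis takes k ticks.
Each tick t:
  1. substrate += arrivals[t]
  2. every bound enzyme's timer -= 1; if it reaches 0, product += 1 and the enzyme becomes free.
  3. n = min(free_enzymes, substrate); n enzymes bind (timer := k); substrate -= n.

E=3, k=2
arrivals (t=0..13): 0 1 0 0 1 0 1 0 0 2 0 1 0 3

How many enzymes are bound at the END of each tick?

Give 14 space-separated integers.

t=0: arr=0 -> substrate=0 bound=0 product=0
t=1: arr=1 -> substrate=0 bound=1 product=0
t=2: arr=0 -> substrate=0 bound=1 product=0
t=3: arr=0 -> substrate=0 bound=0 product=1
t=4: arr=1 -> substrate=0 bound=1 product=1
t=5: arr=0 -> substrate=0 bound=1 product=1
t=6: arr=1 -> substrate=0 bound=1 product=2
t=7: arr=0 -> substrate=0 bound=1 product=2
t=8: arr=0 -> substrate=0 bound=0 product=3
t=9: arr=2 -> substrate=0 bound=2 product=3
t=10: arr=0 -> substrate=0 bound=2 product=3
t=11: arr=1 -> substrate=0 bound=1 product=5
t=12: arr=0 -> substrate=0 bound=1 product=5
t=13: arr=3 -> substrate=0 bound=3 product=6

Answer: 0 1 1 0 1 1 1 1 0 2 2 1 1 3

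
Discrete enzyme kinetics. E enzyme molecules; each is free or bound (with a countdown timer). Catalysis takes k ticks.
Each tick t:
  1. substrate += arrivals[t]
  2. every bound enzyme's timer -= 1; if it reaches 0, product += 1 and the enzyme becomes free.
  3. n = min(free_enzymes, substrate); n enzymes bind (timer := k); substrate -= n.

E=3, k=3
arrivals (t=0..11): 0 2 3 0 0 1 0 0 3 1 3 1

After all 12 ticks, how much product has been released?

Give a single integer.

t=0: arr=0 -> substrate=0 bound=0 product=0
t=1: arr=2 -> substrate=0 bound=2 product=0
t=2: arr=3 -> substrate=2 bound=3 product=0
t=3: arr=0 -> substrate=2 bound=3 product=0
t=4: arr=0 -> substrate=0 bound=3 product=2
t=5: arr=1 -> substrate=0 bound=3 product=3
t=6: arr=0 -> substrate=0 bound=3 product=3
t=7: arr=0 -> substrate=0 bound=1 product=5
t=8: arr=3 -> substrate=0 bound=3 product=6
t=9: arr=1 -> substrate=1 bound=3 product=6
t=10: arr=3 -> substrate=4 bound=3 product=6
t=11: arr=1 -> substrate=2 bound=3 product=9

Answer: 9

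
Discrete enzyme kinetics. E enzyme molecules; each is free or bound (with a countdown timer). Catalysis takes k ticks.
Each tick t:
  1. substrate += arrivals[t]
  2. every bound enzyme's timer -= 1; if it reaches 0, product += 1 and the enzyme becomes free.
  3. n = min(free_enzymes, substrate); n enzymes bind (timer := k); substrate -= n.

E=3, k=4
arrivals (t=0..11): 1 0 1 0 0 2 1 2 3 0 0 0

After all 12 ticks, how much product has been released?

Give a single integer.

t=0: arr=1 -> substrate=0 bound=1 product=0
t=1: arr=0 -> substrate=0 bound=1 product=0
t=2: arr=1 -> substrate=0 bound=2 product=0
t=3: arr=0 -> substrate=0 bound=2 product=0
t=4: arr=0 -> substrate=0 bound=1 product=1
t=5: arr=2 -> substrate=0 bound=3 product=1
t=6: arr=1 -> substrate=0 bound=3 product=2
t=7: arr=2 -> substrate=2 bound=3 product=2
t=8: arr=3 -> substrate=5 bound=3 product=2
t=9: arr=0 -> substrate=3 bound=3 product=4
t=10: arr=0 -> substrate=2 bound=3 product=5
t=11: arr=0 -> substrate=2 bound=3 product=5

Answer: 5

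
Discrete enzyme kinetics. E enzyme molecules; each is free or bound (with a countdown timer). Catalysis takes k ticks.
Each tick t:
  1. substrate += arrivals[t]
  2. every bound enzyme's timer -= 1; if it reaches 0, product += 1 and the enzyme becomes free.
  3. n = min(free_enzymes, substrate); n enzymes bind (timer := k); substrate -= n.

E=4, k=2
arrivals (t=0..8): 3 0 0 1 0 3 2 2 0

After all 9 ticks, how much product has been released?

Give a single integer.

t=0: arr=3 -> substrate=0 bound=3 product=0
t=1: arr=0 -> substrate=0 bound=3 product=0
t=2: arr=0 -> substrate=0 bound=0 product=3
t=3: arr=1 -> substrate=0 bound=1 product=3
t=4: arr=0 -> substrate=0 bound=1 product=3
t=5: arr=3 -> substrate=0 bound=3 product=4
t=6: arr=2 -> substrate=1 bound=4 product=4
t=7: arr=2 -> substrate=0 bound=4 product=7
t=8: arr=0 -> substrate=0 bound=3 product=8

Answer: 8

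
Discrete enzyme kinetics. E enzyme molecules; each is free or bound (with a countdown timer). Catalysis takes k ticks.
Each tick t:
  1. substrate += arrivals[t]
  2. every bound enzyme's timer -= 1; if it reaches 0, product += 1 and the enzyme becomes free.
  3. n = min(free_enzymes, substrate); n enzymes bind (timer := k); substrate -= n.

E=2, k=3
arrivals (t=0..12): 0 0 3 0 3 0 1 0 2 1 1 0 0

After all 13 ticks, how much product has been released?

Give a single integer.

t=0: arr=0 -> substrate=0 bound=0 product=0
t=1: arr=0 -> substrate=0 bound=0 product=0
t=2: arr=3 -> substrate=1 bound=2 product=0
t=3: arr=0 -> substrate=1 bound=2 product=0
t=4: arr=3 -> substrate=4 bound=2 product=0
t=5: arr=0 -> substrate=2 bound=2 product=2
t=6: arr=1 -> substrate=3 bound=2 product=2
t=7: arr=0 -> substrate=3 bound=2 product=2
t=8: arr=2 -> substrate=3 bound=2 product=4
t=9: arr=1 -> substrate=4 bound=2 product=4
t=10: arr=1 -> substrate=5 bound=2 product=4
t=11: arr=0 -> substrate=3 bound=2 product=6
t=12: arr=0 -> substrate=3 bound=2 product=6

Answer: 6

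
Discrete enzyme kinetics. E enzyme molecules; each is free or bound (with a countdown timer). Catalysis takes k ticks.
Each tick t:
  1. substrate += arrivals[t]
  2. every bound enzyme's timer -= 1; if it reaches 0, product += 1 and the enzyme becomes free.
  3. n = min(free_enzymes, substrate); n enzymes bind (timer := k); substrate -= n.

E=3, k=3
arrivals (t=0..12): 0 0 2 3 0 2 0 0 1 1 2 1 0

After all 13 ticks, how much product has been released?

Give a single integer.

t=0: arr=0 -> substrate=0 bound=0 product=0
t=1: arr=0 -> substrate=0 bound=0 product=0
t=2: arr=2 -> substrate=0 bound=2 product=0
t=3: arr=3 -> substrate=2 bound=3 product=0
t=4: arr=0 -> substrate=2 bound=3 product=0
t=5: arr=2 -> substrate=2 bound=3 product=2
t=6: arr=0 -> substrate=1 bound=3 product=3
t=7: arr=0 -> substrate=1 bound=3 product=3
t=8: arr=1 -> substrate=0 bound=3 product=5
t=9: arr=1 -> substrate=0 bound=3 product=6
t=10: arr=2 -> substrate=2 bound=3 product=6
t=11: arr=1 -> substrate=1 bound=3 product=8
t=12: arr=0 -> substrate=0 bound=3 product=9

Answer: 9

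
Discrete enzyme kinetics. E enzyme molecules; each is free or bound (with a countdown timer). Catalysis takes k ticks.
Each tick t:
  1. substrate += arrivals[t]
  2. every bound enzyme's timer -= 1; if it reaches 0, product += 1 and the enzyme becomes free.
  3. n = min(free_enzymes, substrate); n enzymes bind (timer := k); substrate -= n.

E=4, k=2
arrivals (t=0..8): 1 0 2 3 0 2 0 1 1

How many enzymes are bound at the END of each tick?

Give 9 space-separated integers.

t=0: arr=1 -> substrate=0 bound=1 product=0
t=1: arr=0 -> substrate=0 bound=1 product=0
t=2: arr=2 -> substrate=0 bound=2 product=1
t=3: arr=3 -> substrate=1 bound=4 product=1
t=4: arr=0 -> substrate=0 bound=3 product=3
t=5: arr=2 -> substrate=0 bound=3 product=5
t=6: arr=0 -> substrate=0 bound=2 product=6
t=7: arr=1 -> substrate=0 bound=1 product=8
t=8: arr=1 -> substrate=0 bound=2 product=8

Answer: 1 1 2 4 3 3 2 1 2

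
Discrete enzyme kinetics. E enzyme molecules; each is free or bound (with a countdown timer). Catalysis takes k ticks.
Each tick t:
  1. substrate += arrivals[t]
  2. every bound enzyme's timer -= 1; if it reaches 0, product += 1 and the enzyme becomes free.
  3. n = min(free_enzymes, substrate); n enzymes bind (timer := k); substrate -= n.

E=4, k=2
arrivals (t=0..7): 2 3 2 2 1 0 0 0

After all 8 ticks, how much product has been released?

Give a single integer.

t=0: arr=2 -> substrate=0 bound=2 product=0
t=1: arr=3 -> substrate=1 bound=4 product=0
t=2: arr=2 -> substrate=1 bound=4 product=2
t=3: arr=2 -> substrate=1 bound=4 product=4
t=4: arr=1 -> substrate=0 bound=4 product=6
t=5: arr=0 -> substrate=0 bound=2 product=8
t=6: arr=0 -> substrate=0 bound=0 product=10
t=7: arr=0 -> substrate=0 bound=0 product=10

Answer: 10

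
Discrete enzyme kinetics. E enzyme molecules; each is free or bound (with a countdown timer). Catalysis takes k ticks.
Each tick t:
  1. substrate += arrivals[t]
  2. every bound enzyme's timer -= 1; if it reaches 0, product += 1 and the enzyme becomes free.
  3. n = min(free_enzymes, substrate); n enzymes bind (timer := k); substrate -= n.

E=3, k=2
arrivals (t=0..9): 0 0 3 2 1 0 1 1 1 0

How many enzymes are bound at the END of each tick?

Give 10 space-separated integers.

Answer: 0 0 3 3 3 3 1 2 2 1

Derivation:
t=0: arr=0 -> substrate=0 bound=0 product=0
t=1: arr=0 -> substrate=0 bound=0 product=0
t=2: arr=3 -> substrate=0 bound=3 product=0
t=3: arr=2 -> substrate=2 bound=3 product=0
t=4: arr=1 -> substrate=0 bound=3 product=3
t=5: arr=0 -> substrate=0 bound=3 product=3
t=6: arr=1 -> substrate=0 bound=1 product=6
t=7: arr=1 -> substrate=0 bound=2 product=6
t=8: arr=1 -> substrate=0 bound=2 product=7
t=9: arr=0 -> substrate=0 bound=1 product=8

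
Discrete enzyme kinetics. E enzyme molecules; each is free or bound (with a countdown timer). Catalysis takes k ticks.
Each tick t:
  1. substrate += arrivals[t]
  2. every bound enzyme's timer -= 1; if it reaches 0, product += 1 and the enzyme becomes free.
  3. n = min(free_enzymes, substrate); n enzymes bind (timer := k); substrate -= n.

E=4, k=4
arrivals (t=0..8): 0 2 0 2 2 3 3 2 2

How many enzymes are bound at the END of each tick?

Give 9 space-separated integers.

Answer: 0 2 2 4 4 4 4 4 4

Derivation:
t=0: arr=0 -> substrate=0 bound=0 product=0
t=1: arr=2 -> substrate=0 bound=2 product=0
t=2: arr=0 -> substrate=0 bound=2 product=0
t=3: arr=2 -> substrate=0 bound=4 product=0
t=4: arr=2 -> substrate=2 bound=4 product=0
t=5: arr=3 -> substrate=3 bound=4 product=2
t=6: arr=3 -> substrate=6 bound=4 product=2
t=7: arr=2 -> substrate=6 bound=4 product=4
t=8: arr=2 -> substrate=8 bound=4 product=4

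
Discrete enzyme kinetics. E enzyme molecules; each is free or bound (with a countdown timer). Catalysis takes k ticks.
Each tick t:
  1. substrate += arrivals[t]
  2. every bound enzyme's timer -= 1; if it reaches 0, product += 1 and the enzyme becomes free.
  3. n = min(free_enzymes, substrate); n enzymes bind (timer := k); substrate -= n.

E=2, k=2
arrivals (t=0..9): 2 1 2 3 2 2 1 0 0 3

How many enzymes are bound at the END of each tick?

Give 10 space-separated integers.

t=0: arr=2 -> substrate=0 bound=2 product=0
t=1: arr=1 -> substrate=1 bound=2 product=0
t=2: arr=2 -> substrate=1 bound=2 product=2
t=3: arr=3 -> substrate=4 bound=2 product=2
t=4: arr=2 -> substrate=4 bound=2 product=4
t=5: arr=2 -> substrate=6 bound=2 product=4
t=6: arr=1 -> substrate=5 bound=2 product=6
t=7: arr=0 -> substrate=5 bound=2 product=6
t=8: arr=0 -> substrate=3 bound=2 product=8
t=9: arr=3 -> substrate=6 bound=2 product=8

Answer: 2 2 2 2 2 2 2 2 2 2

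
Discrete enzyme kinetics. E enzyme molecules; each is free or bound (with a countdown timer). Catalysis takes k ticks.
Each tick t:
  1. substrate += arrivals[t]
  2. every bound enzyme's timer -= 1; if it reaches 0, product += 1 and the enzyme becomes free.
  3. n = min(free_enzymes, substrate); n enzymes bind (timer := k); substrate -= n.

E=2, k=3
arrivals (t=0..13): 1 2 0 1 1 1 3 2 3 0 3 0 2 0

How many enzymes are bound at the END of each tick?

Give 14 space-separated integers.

t=0: arr=1 -> substrate=0 bound=1 product=0
t=1: arr=2 -> substrate=1 bound=2 product=0
t=2: arr=0 -> substrate=1 bound=2 product=0
t=3: arr=1 -> substrate=1 bound=2 product=1
t=4: arr=1 -> substrate=1 bound=2 product=2
t=5: arr=1 -> substrate=2 bound=2 product=2
t=6: arr=3 -> substrate=4 bound=2 product=3
t=7: arr=2 -> substrate=5 bound=2 product=4
t=8: arr=3 -> substrate=8 bound=2 product=4
t=9: arr=0 -> substrate=7 bound=2 product=5
t=10: arr=3 -> substrate=9 bound=2 product=6
t=11: arr=0 -> substrate=9 bound=2 product=6
t=12: arr=2 -> substrate=10 bound=2 product=7
t=13: arr=0 -> substrate=9 bound=2 product=8

Answer: 1 2 2 2 2 2 2 2 2 2 2 2 2 2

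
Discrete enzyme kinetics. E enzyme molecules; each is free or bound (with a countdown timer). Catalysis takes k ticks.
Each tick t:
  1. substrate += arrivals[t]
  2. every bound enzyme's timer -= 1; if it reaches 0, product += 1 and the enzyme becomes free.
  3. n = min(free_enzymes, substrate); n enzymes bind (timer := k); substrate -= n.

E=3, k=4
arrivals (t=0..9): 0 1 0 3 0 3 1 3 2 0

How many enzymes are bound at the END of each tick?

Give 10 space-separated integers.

Answer: 0 1 1 3 3 3 3 3 3 3

Derivation:
t=0: arr=0 -> substrate=0 bound=0 product=0
t=1: arr=1 -> substrate=0 bound=1 product=0
t=2: arr=0 -> substrate=0 bound=1 product=0
t=3: arr=3 -> substrate=1 bound=3 product=0
t=4: arr=0 -> substrate=1 bound=3 product=0
t=5: arr=3 -> substrate=3 bound=3 product=1
t=6: arr=1 -> substrate=4 bound=3 product=1
t=7: arr=3 -> substrate=5 bound=3 product=3
t=8: arr=2 -> substrate=7 bound=3 product=3
t=9: arr=0 -> substrate=6 bound=3 product=4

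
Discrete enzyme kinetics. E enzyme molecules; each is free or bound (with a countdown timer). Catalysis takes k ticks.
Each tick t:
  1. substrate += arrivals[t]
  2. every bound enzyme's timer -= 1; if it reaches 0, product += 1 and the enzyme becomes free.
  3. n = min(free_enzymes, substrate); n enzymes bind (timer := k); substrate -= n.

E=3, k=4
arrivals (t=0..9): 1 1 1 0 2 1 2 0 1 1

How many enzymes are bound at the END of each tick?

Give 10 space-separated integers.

Answer: 1 2 3 3 3 3 3 3 3 3

Derivation:
t=0: arr=1 -> substrate=0 bound=1 product=0
t=1: arr=1 -> substrate=0 bound=2 product=0
t=2: arr=1 -> substrate=0 bound=3 product=0
t=3: arr=0 -> substrate=0 bound=3 product=0
t=4: arr=2 -> substrate=1 bound=3 product=1
t=5: arr=1 -> substrate=1 bound=3 product=2
t=6: arr=2 -> substrate=2 bound=3 product=3
t=7: arr=0 -> substrate=2 bound=3 product=3
t=8: arr=1 -> substrate=2 bound=3 product=4
t=9: arr=1 -> substrate=2 bound=3 product=5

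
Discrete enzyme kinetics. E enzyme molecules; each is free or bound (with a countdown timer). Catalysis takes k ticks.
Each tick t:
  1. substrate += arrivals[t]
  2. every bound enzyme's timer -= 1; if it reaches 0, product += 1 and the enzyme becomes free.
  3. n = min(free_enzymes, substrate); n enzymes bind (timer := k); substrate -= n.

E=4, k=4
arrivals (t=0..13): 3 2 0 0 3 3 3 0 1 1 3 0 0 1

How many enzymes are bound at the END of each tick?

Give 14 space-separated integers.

t=0: arr=3 -> substrate=0 bound=3 product=0
t=1: arr=2 -> substrate=1 bound=4 product=0
t=2: arr=0 -> substrate=1 bound=4 product=0
t=3: arr=0 -> substrate=1 bound=4 product=0
t=4: arr=3 -> substrate=1 bound=4 product=3
t=5: arr=3 -> substrate=3 bound=4 product=4
t=6: arr=3 -> substrate=6 bound=4 product=4
t=7: arr=0 -> substrate=6 bound=4 product=4
t=8: arr=1 -> substrate=4 bound=4 product=7
t=9: arr=1 -> substrate=4 bound=4 product=8
t=10: arr=3 -> substrate=7 bound=4 product=8
t=11: arr=0 -> substrate=7 bound=4 product=8
t=12: arr=0 -> substrate=4 bound=4 product=11
t=13: arr=1 -> substrate=4 bound=4 product=12

Answer: 3 4 4 4 4 4 4 4 4 4 4 4 4 4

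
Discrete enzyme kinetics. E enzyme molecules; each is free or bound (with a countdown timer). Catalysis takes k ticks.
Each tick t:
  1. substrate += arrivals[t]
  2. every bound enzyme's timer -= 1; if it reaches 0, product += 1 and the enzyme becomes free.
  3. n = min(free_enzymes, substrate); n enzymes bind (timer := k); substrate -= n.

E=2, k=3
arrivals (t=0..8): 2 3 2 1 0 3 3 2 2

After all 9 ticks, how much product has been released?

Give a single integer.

t=0: arr=2 -> substrate=0 bound=2 product=0
t=1: arr=3 -> substrate=3 bound=2 product=0
t=2: arr=2 -> substrate=5 bound=2 product=0
t=3: arr=1 -> substrate=4 bound=2 product=2
t=4: arr=0 -> substrate=4 bound=2 product=2
t=5: arr=3 -> substrate=7 bound=2 product=2
t=6: arr=3 -> substrate=8 bound=2 product=4
t=7: arr=2 -> substrate=10 bound=2 product=4
t=8: arr=2 -> substrate=12 bound=2 product=4

Answer: 4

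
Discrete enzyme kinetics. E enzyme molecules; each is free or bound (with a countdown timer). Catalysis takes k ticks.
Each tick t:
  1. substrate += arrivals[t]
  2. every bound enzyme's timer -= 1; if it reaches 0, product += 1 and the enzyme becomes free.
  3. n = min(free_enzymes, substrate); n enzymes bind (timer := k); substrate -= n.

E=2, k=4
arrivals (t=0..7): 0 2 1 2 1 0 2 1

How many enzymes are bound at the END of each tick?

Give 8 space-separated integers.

t=0: arr=0 -> substrate=0 bound=0 product=0
t=1: arr=2 -> substrate=0 bound=2 product=0
t=2: arr=1 -> substrate=1 bound=2 product=0
t=3: arr=2 -> substrate=3 bound=2 product=0
t=4: arr=1 -> substrate=4 bound=2 product=0
t=5: arr=0 -> substrate=2 bound=2 product=2
t=6: arr=2 -> substrate=4 bound=2 product=2
t=7: arr=1 -> substrate=5 bound=2 product=2

Answer: 0 2 2 2 2 2 2 2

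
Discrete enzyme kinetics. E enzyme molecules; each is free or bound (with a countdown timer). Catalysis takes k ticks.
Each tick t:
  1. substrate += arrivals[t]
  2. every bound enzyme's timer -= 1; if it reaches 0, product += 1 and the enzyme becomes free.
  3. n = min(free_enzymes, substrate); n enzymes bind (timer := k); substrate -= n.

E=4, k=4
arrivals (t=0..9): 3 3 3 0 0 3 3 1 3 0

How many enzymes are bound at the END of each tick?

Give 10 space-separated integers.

t=0: arr=3 -> substrate=0 bound=3 product=0
t=1: arr=3 -> substrate=2 bound=4 product=0
t=2: arr=3 -> substrate=5 bound=4 product=0
t=3: arr=0 -> substrate=5 bound=4 product=0
t=4: arr=0 -> substrate=2 bound=4 product=3
t=5: arr=3 -> substrate=4 bound=4 product=4
t=6: arr=3 -> substrate=7 bound=4 product=4
t=7: arr=1 -> substrate=8 bound=4 product=4
t=8: arr=3 -> substrate=8 bound=4 product=7
t=9: arr=0 -> substrate=7 bound=4 product=8

Answer: 3 4 4 4 4 4 4 4 4 4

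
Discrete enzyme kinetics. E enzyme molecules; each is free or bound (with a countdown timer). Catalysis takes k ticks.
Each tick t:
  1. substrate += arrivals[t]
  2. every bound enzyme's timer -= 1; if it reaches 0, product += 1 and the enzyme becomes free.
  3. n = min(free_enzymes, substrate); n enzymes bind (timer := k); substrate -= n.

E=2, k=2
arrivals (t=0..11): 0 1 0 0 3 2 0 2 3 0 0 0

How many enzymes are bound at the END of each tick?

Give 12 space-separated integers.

t=0: arr=0 -> substrate=0 bound=0 product=0
t=1: arr=1 -> substrate=0 bound=1 product=0
t=2: arr=0 -> substrate=0 bound=1 product=0
t=3: arr=0 -> substrate=0 bound=0 product=1
t=4: arr=3 -> substrate=1 bound=2 product=1
t=5: arr=2 -> substrate=3 bound=2 product=1
t=6: arr=0 -> substrate=1 bound=2 product=3
t=7: arr=2 -> substrate=3 bound=2 product=3
t=8: arr=3 -> substrate=4 bound=2 product=5
t=9: arr=0 -> substrate=4 bound=2 product=5
t=10: arr=0 -> substrate=2 bound=2 product=7
t=11: arr=0 -> substrate=2 bound=2 product=7

Answer: 0 1 1 0 2 2 2 2 2 2 2 2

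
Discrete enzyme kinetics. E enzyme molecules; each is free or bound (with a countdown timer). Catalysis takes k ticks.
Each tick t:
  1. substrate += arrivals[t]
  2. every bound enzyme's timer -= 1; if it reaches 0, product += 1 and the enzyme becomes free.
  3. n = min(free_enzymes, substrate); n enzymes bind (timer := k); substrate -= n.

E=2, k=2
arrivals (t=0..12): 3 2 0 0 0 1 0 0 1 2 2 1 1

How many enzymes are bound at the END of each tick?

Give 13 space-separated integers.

t=0: arr=3 -> substrate=1 bound=2 product=0
t=1: arr=2 -> substrate=3 bound=2 product=0
t=2: arr=0 -> substrate=1 bound=2 product=2
t=3: arr=0 -> substrate=1 bound=2 product=2
t=4: arr=0 -> substrate=0 bound=1 product=4
t=5: arr=1 -> substrate=0 bound=2 product=4
t=6: arr=0 -> substrate=0 bound=1 product=5
t=7: arr=0 -> substrate=0 bound=0 product=6
t=8: arr=1 -> substrate=0 bound=1 product=6
t=9: arr=2 -> substrate=1 bound=2 product=6
t=10: arr=2 -> substrate=2 bound=2 product=7
t=11: arr=1 -> substrate=2 bound=2 product=8
t=12: arr=1 -> substrate=2 bound=2 product=9

Answer: 2 2 2 2 1 2 1 0 1 2 2 2 2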